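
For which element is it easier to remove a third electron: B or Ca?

B

After 2 electrons have been removed, what remains? B²⁺ still has 1 valence electron; Ca²⁺ is the bare [Ar] core.
Breaking into a closed-shell core is much more expensive than removing a leftover valence electron — Ca has the largest IE_3 here.
Tabulated IE_3 (kJ/mol): B 3660, Ca 4912.
Hence IE_3: B < Ca.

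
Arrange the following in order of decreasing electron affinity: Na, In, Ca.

Na > In > Ca

Na is in period 3, group 1; Ca is in period 4, group 2; In is in period 5, group 13.
EA tends to increase across a period and decrease down a group, though the pattern is less regular than for IE or radius.
These sit on a diagonal, where the across-period and down-group effects partly cancel.
In > Ca: period and group pull opposite ways; the across-period shift dominates (29 vs 2 kJ/mol).
Na > In: the two effects oppose for this pair; the down-group effect wins (53 vs 29 kJ/mol).
Tabulated electron affinity (kJ/mol): Na 53, Ca 2, In 29.
So from highest to lowest: Na > In > Ca.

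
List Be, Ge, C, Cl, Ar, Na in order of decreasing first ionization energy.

Be is in period 2, group 2; C is in period 2, group 14; Na is in period 3, group 1; Cl is in period 3, group 17; Ar is in period 3, group 18; Ge is in period 4, group 14.
IE₁ increases left→right with effective nuclear charge and decreases top→bottom as the valence shell moves farther out.
Neither a single period nor a single group — weigh both effects.
Ge > Na: the two effects oppose for this pair; the across-period effect wins (762 vs 496 kJ/mol).
Be > Ge: the two effects oppose for this pair; the down-group effect wins (900 vs 762 kJ/mol).
C > Be: C lies to the right of Be in period 2, so the across-period effect alone puts C higher.
Cl > C: period and group pull opposite ways; the across-period shift dominates (1251 vs 1086 kJ/mol).
Ar > Cl: Ar lies to the right of Cl in period 3, so the across-period effect alone puts Ar higher.
Tabulated first ionization energy (kJ/mol): Be 900, C 1086, Na 496, Cl 1251, Ar 1521, Ge 762.
So from highest to lowest: Ar > Cl > C > Be > Ge > Na.

Ar, Cl, C, Be, Ge, Na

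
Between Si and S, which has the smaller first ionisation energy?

Si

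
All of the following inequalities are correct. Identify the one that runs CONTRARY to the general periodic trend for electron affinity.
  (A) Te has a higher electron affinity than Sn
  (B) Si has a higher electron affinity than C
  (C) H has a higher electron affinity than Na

The general trend: electron affinity increases across a period and decreases down a group.
(A) Te (period 5, group 16) vs Sn (period 5, group 14): the stated order agrees with the simple trend.
(B) Si (period 3, group 14) vs C (period 2, group 14): the stated order contradicts the simple trend.
(C) H (period 1, group 1) vs Na (period 3, group 1): the stated order agrees with the simple trend.
The exception is (B): Si's larger, more diffuse 3p orbitals accept an added electron slightly more readily than C's compact 2p.

(B)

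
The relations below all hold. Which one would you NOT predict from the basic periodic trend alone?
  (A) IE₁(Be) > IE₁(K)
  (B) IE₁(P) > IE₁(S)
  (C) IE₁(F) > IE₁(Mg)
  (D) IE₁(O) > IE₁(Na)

(B)

The general trend: first ionisation energy increases across a period and decreases down a group.
(A) Be (period 2, group 2) vs K (period 4, group 1): the stated order agrees with the simple trend.
(B) P (period 3, group 15) vs S (period 3, group 16): the stated order contradicts the simple trend.
(C) F (period 2, group 17) vs Mg (period 3, group 2): the stated order agrees with the simple trend.
(D) O (period 2, group 16) vs Na (period 3, group 1): the stated order agrees with the simple trend.
The exception is (B): S (3p⁴) ionizes more easily than half-filled P (3p³) because the paired 3p electron in S is pushed out by e⁻–e⁻ repulsion.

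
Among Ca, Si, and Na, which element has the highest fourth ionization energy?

The fourth ionization energy removes an electron from the +3 ion. For each element: Ca³⁺ is already 1 electron into the core; Si³⁺ still has 1 valence electron; Na³⁺ is already 2 electrons into the core.
Breaking into a closed-shell core is much more expensive than removing a leftover valence electron — Ca and Na have the largest IE_4 here.
Approximate IE_4 values (kJ/mol): Ca 6491, Si 4356, Na 9543.
Putting it together, IE_4: Si < Ca < Na.

Na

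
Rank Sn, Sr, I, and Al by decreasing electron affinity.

Al is in period 3, group 13; Sr is in period 5, group 2; Sn is in period 5, group 14; I is in period 5, group 17.
Atoms with high Z_eff and room in the valence shell (especially the halogens) have the most exothermic electron affinities.
These span different periods and groups, so the two trends combine.
Al > Sr: both effects reinforce here, so Al is clearly the higher of the two.
Sn > Al: period and group pull opposite ways; the across-period shift dominates (107 vs 42 kJ/mol).
I > Sn: both are in period 5; the period trend gives I the larger value.
For reference (kJ/mol): Al 42, Sr 5, Sn 107, I 295.
So from highest to lowest: I > Sn > Al > Sr.

I, Sn, Al, Sr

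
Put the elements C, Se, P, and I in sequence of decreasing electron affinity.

I, Se, C, P

C is in period 2, group 14; P is in period 3, group 15; Se is in period 4, group 16; I is in period 5, group 17.
Atoms with high Z_eff and room in the valence shell (especially the halogens) have the most exothermic electron affinities.
A diagonal step moves right (one effect) and down (the opposite effect) at once.
C > P: the two effects oppose for this pair; the down-group effect wins (122 vs 72 kJ/mol).
Se > C: period and group pull opposite ways; the across-period shift dominates (195 vs 122 kJ/mol).
I > Se: period and group pull opposite ways; the across-period shift dominates (295 vs 195 kJ/mol).
Tabulated electron affinity (kJ/mol): C 122, P 72, Se 195, I 295.
So from highest to lowest: I > Se > C > P.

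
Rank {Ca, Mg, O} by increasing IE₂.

Consider each +1 ion: Ca⁺ still has 1 valence electron; Mg⁺ still has 1 valence electron; O⁺ still has 5 valence electrons.
All are still removing valence electrons, so compare the +1 ions as you would atoms: IE_2 generally rises across a period (higher Z_eff) and falls down a group (larger shell), subject to the usual subshell exceptions.
Valence configurations: Ca⁺ [Ar]4s¹, Mg⁺ [Ne]3s¹, O⁺ [He]2s²2p³.
The numbers (kJ/mol): Ca 1145, Mg 1451, O 3388.
Overall IE_2 order: Ca < Mg < O.

Ca, Mg, O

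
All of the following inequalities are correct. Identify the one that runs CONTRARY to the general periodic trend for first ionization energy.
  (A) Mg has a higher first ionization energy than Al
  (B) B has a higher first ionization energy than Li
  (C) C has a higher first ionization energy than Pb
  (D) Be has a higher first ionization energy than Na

The general trend: first ionization energy increases across a period and decreases down a group.
(A) Mg (period 3, group 2) vs Al (period 3, group 13): the stated order contradicts the simple trend.
(B) B (period 2, group 13) vs Li (period 2, group 1): the stated order agrees with the simple trend.
(C) C (period 2, group 14) vs Pb (period 6, group 14): the stated order agrees with the simple trend.
(D) Be (period 2, group 2) vs Na (period 3, group 1): the stated order agrees with the simple trend.
The exception is (A): Al's single 3p electron is easier to remove than one from Mg's filled 3s².

(A)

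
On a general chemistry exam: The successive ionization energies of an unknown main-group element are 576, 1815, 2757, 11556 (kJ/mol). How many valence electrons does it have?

3

Look for the largest jump between consecutive ionization energies: IE4/IE3 ≈ 4.2, far larger than any earlier ratio.
That jump marks the point where a core electron is being removed. So the atom has 3 valence electrons.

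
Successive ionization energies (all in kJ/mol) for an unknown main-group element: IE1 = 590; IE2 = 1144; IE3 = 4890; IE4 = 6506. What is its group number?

Group 2

Look for the largest jump between consecutive ionization energies: IE3/IE2 ≈ 4.3, far larger than any earlier ratio.
That jump marks the point where a core electron is being removed. So the atom has 2 valence electrons.
A main-group element with 2 valence electrons is in group 2.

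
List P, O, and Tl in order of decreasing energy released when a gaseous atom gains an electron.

O > P > Tl

O is in period 2, group 16; P is in period 3, group 15; Tl is in period 6, group 13.
EA tends to increase across a period and decrease down a group, though the pattern is less regular than for IE or radius.
These span different periods and groups, so the two trends combine.
P > Tl: relative to Tl, both the across-period and down-group shifts push P's electron affinity up.
O > P: both effects reinforce here, so O is clearly the higher of the two.
For reference (kJ/mol): O 141, P 72, Tl 19.
So from highest to lowest: O > P > Tl.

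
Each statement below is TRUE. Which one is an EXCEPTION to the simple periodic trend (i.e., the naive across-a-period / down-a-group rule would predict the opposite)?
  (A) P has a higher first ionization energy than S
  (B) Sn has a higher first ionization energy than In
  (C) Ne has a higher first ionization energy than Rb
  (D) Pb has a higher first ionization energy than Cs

The general trend: first ionization energy increases across a period and decreases down a group.
(A) P (period 3, group 15) vs S (period 3, group 16): the stated order contradicts the simple trend.
(B) Sn (period 5, group 14) vs In (period 5, group 13): the stated order agrees with the simple trend.
(C) Ne (period 2, group 18) vs Rb (period 5, group 1): the stated order agrees with the simple trend.
(D) Pb (period 6, group 14) vs Cs (period 6, group 1): the stated order agrees with the simple trend.
The exception is (A): S (3p⁴) ionizes more easily than half-filled P (3p³) because the paired 3p electron in S is pushed out by e⁻–e⁻ repulsion.

(A)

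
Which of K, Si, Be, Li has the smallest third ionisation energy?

Si

After 2 electrons have been removed, what remains? K²⁺ is already 1 electron into the core; Si²⁺ still has 2 valence electrons; Be²⁺ is the bare [He] core; Li²⁺ is already 1 electron into the core.
Breaking into a closed-shell core is much more expensive than removing a leftover valence electron — K, Li and Be have the largest IE_3 here.
Tabulated IE_3 (kJ/mol): K 4420, Si 3232, Be 14849, Li 11815.
Hence IE_3: Si < K < Li < Be.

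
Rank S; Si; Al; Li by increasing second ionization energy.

Si < Al < S < Li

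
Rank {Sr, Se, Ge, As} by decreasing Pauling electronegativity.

Se > As > Ge > Sr

Ge is in period 4, group 14; As is in period 4, group 15; Se is in period 4, group 16; Sr is in period 5, group 2.
Smaller atoms with higher effective nuclear charge are more electronegative.
These span different periods and groups, so the two trends combine.
Ge > Sr: both effects reinforce here, so Ge is clearly the higher of the two.
As > Ge: both are in period 4; the period trend gives As the larger value.
Se > As: both are in period 4; the period trend gives Se the larger value.
Approximate values (Pauling): Ge 2.01, As 2.18, Se 2.55, Sr 0.95.
So from highest to lowest: Se > As > Ge > Sr.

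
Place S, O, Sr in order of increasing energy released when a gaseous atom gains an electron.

Sr < O < S

O is in period 2, group 16; S is in period 3, group 16; Sr is in period 5, group 2.
EA tends to increase across a period and decrease down a group, though the pattern is less regular than for IE or radius.
Neither a single period nor a single group — weigh both effects.
O > Sr: both effects reinforce here, so O is clearly the higher of the two.
S > O: this pair runs against the simple trend — see the exception note.
Note the exception: S has a higher electron affinity than O, contrary to the simple trend — the compact 2p subshell of O repels the added electron more than S's larger 3p does.
For reference (kJ/mol): O 141, S 200, Sr 5.
So from lowest to highest: Sr < O < S.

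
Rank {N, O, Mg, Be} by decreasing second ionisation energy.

O > N > Be > Mg

The second ionization energy removes an electron from the +1 ion. For each element: N⁺ still has 4 valence electrons; O⁺ still has 5 valence electrons; Mg⁺ still has 1 valence electron; Be⁺ still has 1 valence electron.
All are still removing valence electrons, so compare the +1 ions as you would atoms: IE_2 generally rises across a period (higher Z_eff) and falls down a group (larger shell), subject to the usual subshell exceptions.
Valence configurations: N⁺ [He]2s²2p², O⁺ [He]2s²2p³, Mg⁺ [Ne]3s¹, Be⁺ [He]2s¹.
Approximate IE_2 values (kJ/mol): N 2856, O 3388, Mg 1451, Be 1757.
Overall IE_2 order: Mg < Be < N < O.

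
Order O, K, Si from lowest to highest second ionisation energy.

Si < K < O

After 1 electron has been removed, what remains? O⁺ still has 5 valence electrons; K⁺ is the bare [Ar] core; Si⁺ still has 3 valence electrons.
Usually core removal costs more than valence removal, but here the competition is close: a tightly held n=2 valence electron can cost more to remove than an n=3 core electron, so the actual values have to decide it.
Valence configurations: O⁺ [He]2s²2p³, Si⁺ [Ne]3s²3p¹.
Approximate IE_2 values (kJ/mol): O 3388, K 3052, Si 1577.
So the second ionization energies run Si < K < O.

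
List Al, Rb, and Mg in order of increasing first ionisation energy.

Rb < Al < Mg

IE₁ increases left→right with effective nuclear charge and decreases top→bottom as the valence shell moves farther out.
Here both period and group differ, so the two effects have to be weighed against each other.
Al > Rb: relative to Rb, both the across-period and down-group shifts push Al's first ionization energy up.
Mg > Al: this pair runs against the simple trend — see the exception note.
Note the exception: Mg has a higher first ionization energy than Al, contrary to the simple trend — Al's single 3p electron is easier to remove than one from Mg's filled 3s².
Tabulated first ionization energy (kJ/mol): Mg 738, Al 578, Rb 403.
So from lowest to highest: Rb < Al < Mg.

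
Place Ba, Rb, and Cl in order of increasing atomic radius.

Cl is in period 3, group 17; Rb is in period 5, group 1; Ba is in period 6, group 2.
Atomic radius shrinks across a period as nuclear charge pulls the same shell inward, and grows down a group as new shells are added.
Here both period and group differ, so the two effects have to be weighed against each other.
Ba > Cl: relative to Cl, both the across-period and down-group shifts push Ba's atomic radius up.
Rb > Ba: the two effects oppose for this pair; the across-period effect wins (210 vs 196 pm).
Tabulated atomic radius (pm): Cl 99, Rb 210, Ba 196.
So from smallest to largest: Cl < Ba < Rb.

Cl < Ba < Rb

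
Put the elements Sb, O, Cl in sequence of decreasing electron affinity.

Cl, O, Sb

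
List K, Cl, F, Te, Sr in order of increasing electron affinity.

Adding an electron releases more energy for atoms nearer the top right (short of the noble gases).
Here both period and group differ, so the two effects have to be weighed against each other.
K > Sr: period and group pull opposite ways; the down-group shift dominates (48 vs 5 kJ/mol).
Te > K: period and group pull opposite ways; the across-period shift dominates (190 vs 48 kJ/mol).
F > Te: both effects reinforce here, so F is clearly the higher of the two.
Cl > F: this pair runs against the simple trend — see the exception note.
Note the exception: Cl has a higher electron affinity than F, contrary to the simple trend — F's small 2p subshell makes the incoming electron feel strong e⁻–e⁻ repulsion, so Cl actually releases more energy on gaining an electron.
Approximate values (kJ/mol): F 328, Cl 349, K 48, Sr 5, Te 190.
So from lowest to highest: Sr < K < Te < F < Cl.

Sr < K < Te < F < Cl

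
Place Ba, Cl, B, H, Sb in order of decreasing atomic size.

Ba, Sb, Cl, B, H

H is in period 1, group 1; B is in period 2, group 13; Cl is in period 3, group 17; Sb is in period 5, group 15; Ba is in period 6, group 2.
Moving right in a period, electrons are added to the same shell under a stronger nuclear pull, so atoms get smaller; moving down, a new shell is opened and atoms get larger.
Neither a single period nor a single group — weigh both effects.
B > H: the two effects oppose for this pair; the down-group effect wins (85 vs 32 pm).
Cl > B: the two effects oppose for this pair; the down-group effect wins (99 vs 85 pm).
Sb > Cl: relative to Cl, both the across-period and down-group shifts push Sb's atomic radius up.
Ba > Sb: both effects reinforce here, so Ba is clearly the larger of the two.
Approximate values (pm): H 32, B 85, Cl 99, Sb 140, Ba 196.
So from largest to smallest: Ba > Sb > Cl > B > H.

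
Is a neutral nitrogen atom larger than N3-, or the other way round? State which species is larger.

N3-

Forming N3- adds 3 electrons to N. More electron–electron repulsion in the same shell, with unchanged nuclear charge, lets the cloud expand.
An anion is larger than its parent atom: N3- > N.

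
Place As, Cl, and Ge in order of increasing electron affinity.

Cl is in period 3, group 17; Ge is in period 4, group 14; As is in period 4, group 15.
EA tends to increase across a period and decrease down a group, though the pattern is less regular than for IE or radius.
Here both period and group differ, so the two effects have to be weighed against each other.
Ge > As: this pair runs against the simple trend — see the exception note.
Cl > Ge: relative to Ge, both the across-period and down-group shifts push Cl's electron affinity up.
Note the exception: Ge has a higher electron affinity than As, contrary to the simple trend — adding an electron to As's half-filled 4p³ is unfavourable, so Ge (4p²) has the more exothermic EA.
Tabulated electron affinity (kJ/mol): Cl 349, Ge 119, As 78.
So from lowest to highest: As < Ge < Cl.

As < Ge < Cl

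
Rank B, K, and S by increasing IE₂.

The second ionization energy removes an electron from the +1 ion. For each element: B⁺ still has 2 valence electrons; K⁺ is the bare [Ar] core; S⁺ still has 5 valence electrons.
Pulling an electron out of a noble-gas core costs far more than removing a remaining valence electron, so K sits at the high end of IE_2.
Valence configurations: B⁺ [He]2s², S⁺ [Ne]3s²3p³.
Approximate IE_2 values (kJ/mol): B 2427, K 3052, S 2252.
Overall IE_2 order: S < B < K.

S < B < K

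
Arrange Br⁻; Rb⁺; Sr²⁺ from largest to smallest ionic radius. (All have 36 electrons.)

Br⁻ > Rb⁺ > Sr²⁺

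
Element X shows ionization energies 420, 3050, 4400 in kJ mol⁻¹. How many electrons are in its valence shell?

1

Look for the largest jump between consecutive ionization energies: IE2/IE1 ≈ 7.3, far larger than any earlier ratio.
That jump marks the point where a core electron is being removed. So the atom has 1 valence electron.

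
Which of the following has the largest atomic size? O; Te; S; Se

Te

Moving right in a period, electrons are added to the same shell under a stronger nuclear pull, so atoms get smaller; moving down, a new shell is opened and atoms get larger.
All are in group 16, so atomic radius increases down the group.
The largest atomic size among these belongs to Te.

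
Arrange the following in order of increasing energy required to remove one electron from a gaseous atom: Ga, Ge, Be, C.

Ga < Ge < Be < C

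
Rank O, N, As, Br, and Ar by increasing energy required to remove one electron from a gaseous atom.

Removing the outermost electron gets harder across a period and easier down a group.
Neither a single period nor a single group — weigh both effects.
Br > As: Br lies to the right of As in period 4, so the across-period effect alone puts Br higher.
O > Br: the two effects oppose for this pair; the down-group effect wins (1314 vs 1140 kJ/mol).
N > O: this pair runs against the simple trend — see the exception note.
Ar > N: period and group pull opposite ways; the across-period shift dominates (1521 vs 1402 kJ/mol).
Note the exception: N has a higher first ionization energy than O, contrary to the simple trend — pairing an electron in O's 2p⁴ costs repulsion energy, so O ionizes more easily than half-filled N (2p³).
Approximate values (kJ/mol): N 1402, O 1314, Ar 1521, As 947, Br 1140.
So from lowest to highest: As < Br < O < N < Ar.

As < Br < O < N < Ar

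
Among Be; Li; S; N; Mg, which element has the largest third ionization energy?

Be

IE_3 is the cost of taking one more electron from the +2 cation: Be²⁺ is the bare [He] core; Li²⁺ is already 1 electron into the core; S²⁺ still has 4 valence electrons; N²⁺ still has 3 valence electrons; Mg²⁺ is the bare [Ne] core.
Core electrons are held far more tightly than valence electrons, so Mg, Li and Be top the IE_3 order.
Valence configurations: S²⁺ [Ne]3s²3p², N²⁺ [He]2s²2p¹.
Approximate IE_3 values (kJ/mol): Be 14849, Li 11815, S 3357, N 4578, Mg 7733.
Putting it together, IE_3: S < N < Mg < Li < Be.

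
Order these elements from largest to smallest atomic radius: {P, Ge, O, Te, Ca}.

Ca > Te > Ge > P > O

Across a period the added protons contract the valence shell; down a group each new principal shell makes the atom larger.
These span different periods and groups, so the two trends combine.
P > O: both effects reinforce here, so P is clearly the larger of the two.
Ge > P: both effects reinforce here, so Ge is clearly the larger of the two.
Te > Ge: period and group pull opposite ways; the down-group shift dominates (136 vs 121 pm).
Ca > Te: the two effects oppose for this pair; the across-period effect wins (171 vs 136 pm).
Tabulated atomic radius (pm): O 63, P 111, Ca 171, Ge 121, Te 136.
So from largest to smallest: Ca > Te > Ge > P > O.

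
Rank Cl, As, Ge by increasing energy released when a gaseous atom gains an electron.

Electron affinity generally becomes more exothermic across a period toward the halogens and less exothermic down a group.
These span different periods and groups, so the two trends combine.
Ge > As: this pair runs against the simple trend — see the exception note.
Cl > Ge: relative to Ge, both the across-period and down-group shifts push Cl's electron affinity up.
Note the exception: Ge has a higher electron affinity than As, contrary to the simple trend — adding an electron to As's half-filled 4p³ is unfavourable, so Ge (4p²) has the more exothermic EA.
Tabulated electron affinity (kJ/mol): Cl 349, Ge 119, As 78.
So from lowest to highest: As < Ge < Cl.

As < Ge < Cl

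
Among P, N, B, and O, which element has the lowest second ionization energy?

P

After 1 electron has been removed, what remains? P⁺ still has 4 valence electrons; N⁺ still has 4 valence electrons; B⁺ still has 2 valence electrons; O⁺ still has 5 valence electrons.
All are still removing valence electrons, so compare the +1 ions as you would atoms: IE_2 generally rises across a period (higher Z_eff) and falls down a group (larger shell), subject to the usual subshell exceptions.
Valence configurations: P⁺ [Ne]3s²3p², N⁺ [He]2s²2p², B⁺ [He]2s², O⁺ [He]2s²2p³.
Approximate IE_2 values (kJ/mol): P 1907, N 2856, B 2427, O 3388.
Putting it together, IE_2: P < B < N < O.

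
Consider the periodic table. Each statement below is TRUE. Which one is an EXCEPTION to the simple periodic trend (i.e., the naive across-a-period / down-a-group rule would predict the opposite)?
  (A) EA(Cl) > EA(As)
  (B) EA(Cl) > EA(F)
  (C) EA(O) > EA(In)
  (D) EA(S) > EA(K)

The general trend: electron affinity increases across a period and decreases down a group.
(A) Cl (period 3, group 17) vs As (period 4, group 15): the stated order agrees with the simple trend.
(B) Cl (period 3, group 17) vs F (period 2, group 17): the stated order contradicts the simple trend.
(C) O (period 2, group 16) vs In (period 5, group 13): the stated order agrees with the simple trend.
(D) S (period 3, group 16) vs K (period 4, group 1): the stated order agrees with the simple trend.
The exception is (B): F's small 2p subshell makes the incoming electron feel strong e⁻–e⁻ repulsion, so Cl actually releases more energy on gaining an electron.

(B)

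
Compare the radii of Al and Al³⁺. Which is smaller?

Al³⁺

Forming Al³⁺ removes 3 electrons from Al. Fewer electrons for the same nuclear charge means less shielding and a higher Z_eff on the remaining electrons, and for main-group metals the entire outer shell is lost.
A cation is smaller than its parent atom: Al³⁺ < Al.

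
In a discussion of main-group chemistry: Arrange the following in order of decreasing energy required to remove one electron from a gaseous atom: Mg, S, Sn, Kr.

Mg is in period 3, group 2; S is in period 3, group 16; Kr is in period 4, group 18; Sn is in period 5, group 14.
Across a period the outer electron is held more tightly (higher IE₁); down a group it sits in a higher shell, more shielded, and comes off more easily.
Neither a single period nor a single group — weigh both effects.
Mg > Sn: the two effects oppose for this pair; the down-group effect wins (738 vs 709 kJ/mol).
S > Mg: both are in period 3; the period trend gives S the larger value.
Kr > S: period and group pull opposite ways; the across-period shift dominates (1351 vs 1000 kJ/mol).
Tabulated first ionization energy (kJ/mol): Mg 738, S 1000, Kr 1351, Sn 709.
So from highest to lowest: Kr > S > Mg > Sn.

Kr > S > Mg > Sn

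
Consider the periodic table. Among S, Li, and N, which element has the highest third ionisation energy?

Li

IE_3 is the cost of taking one more electron from the +2 cation: S²⁺ still has 4 valence electrons; Li²⁺ is already 1 electron into the core; N²⁺ still has 3 valence electrons.
Breaking into a closed-shell core is much more expensive than removing a leftover valence electron — Li has the largest IE_3 here.
Valence configurations: S²⁺ [Ne]3s²3p², N²⁺ [He]2s²2p¹.
The numbers (kJ/mol): S 3357, Li 11815, N 4578.
Overall IE_3 order: S < N < Li.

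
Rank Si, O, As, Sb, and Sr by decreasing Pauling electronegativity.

O, As, Sb, Si, Sr

O is in period 2, group 16; Si is in period 3, group 14; As is in period 4, group 15; Sr is in period 5, group 2; Sb is in period 5, group 15.
Electronegativity increases across a period and decreases down a group, tracking effective nuclear charge and atomic size.
These span different periods and groups, so the two trends combine.
Si > Sr: relative to Sr, both the across-period and down-group shifts push Si's electronegativity up.
Sb > Si: the two effects oppose for this pair; the across-period effect wins (2.05 vs 1.90).
As > Sb: As sits above Sb in group 15, so the down-group effect alone puts As higher.
O > As: relative to As, both the across-period and down-group shifts push O's electronegativity up.
Tabulated electronegativity (Pauling): O 3.44, Si 1.90, As 2.18, Sr 0.95, Sb 2.05.
So from highest to lowest: O > As > Sb > Si > Sr.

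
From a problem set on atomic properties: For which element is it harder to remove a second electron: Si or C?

C

Consider each +1 ion: Si⁺ still has 3 valence electrons; C⁺ still has 3 valence electrons.
All are still removing valence electrons, so compare the +1 ions as you would atoms: IE_2 generally rises across a period (higher Z_eff) and falls down a group (larger shell), subject to the usual subshell exceptions.
Valence configurations: Si⁺ [Ne]3s²3p¹, C⁺ [He]2s²2p¹.
Approximate IE_2 values (kJ/mol): Si 1577, C 2353.
Overall IE_2 order: Si < C.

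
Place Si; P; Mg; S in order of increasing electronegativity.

Mg is in period 3, group 2; Si is in period 3, group 14; P is in period 3, group 15; S is in period 3, group 16.
Atoms toward the upper right of the periodic table pull bonding electrons most strongly.
All lie in period 3, so electronegativity increases left to right.
So from lowest to highest: Mg < Si < P < S.

Mg < Si < P < S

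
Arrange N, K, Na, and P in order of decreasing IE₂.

Na > K > N > P

The second ionization energy removes an electron from the +1 ion. For each element: N⁺ still has 4 valence electrons; K⁺ is the bare [Ar] core; Na⁺ is the bare [Ne] core; P⁺ still has 4 valence electrons.
Pulling an electron out of a noble-gas core costs far more than removing a remaining valence electron, so K and Na sit at the high end of IE_2.
Valence configurations: N⁺ [He]2s²2p², P⁺ [Ne]3s²3p².
Tabulated IE_2 (kJ/mol): N 2856, K 3052, Na 4562, P 1907.
Overall IE_2 order: P < N < K < Na.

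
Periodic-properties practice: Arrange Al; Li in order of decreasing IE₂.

After 1 electron has been removed, what remains? Al⁺ still has 2 valence electrons; Li⁺ is the bare [He] core.
Breaking into a closed-shell core is much more expensive than removing a leftover valence electron — Li has the largest IE_2 here.
Approximate IE_2 values (kJ/mol): Al 1817, Li 7298.
Overall IE_2 order: Al < Li.

Li > Al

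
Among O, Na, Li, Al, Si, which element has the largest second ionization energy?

After 1 electron has been removed, what remains? O⁺ still has 5 valence electrons; Na⁺ is the bare [Ne] core; Li⁺ is the bare [He] core; Al⁺ still has 2 valence electrons; Si⁺ still has 3 valence electrons.
Breaking into a closed-shell core is much more expensive than removing a leftover valence electron — Na and Li have the largest IE_2 here.
Valence configurations: O⁺ [He]2s²2p³, Al⁺ [Ne]3s², Si⁺ [Ne]3s²3p¹.
Si⁺ loses a lone 3p electron whereas Al⁺ must break into a filled 3s² pair, so IE_2(Al) > IE_2(Si) even though Si has the higher nuclear charge.
The numbers (kJ/mol): O 3388, Na 4562, Li 7298, Al 1817, Si 1577.
So the second ionization energies run Si < Al < O < Na < Li.

Li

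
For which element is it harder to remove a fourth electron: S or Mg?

After 3 electrons have been removed, what remains? S³⁺ still has 3 valence electrons; Mg³⁺ is already 1 electron into the core.
Breaking into a closed-shell core is much more expensive than removing a leftover valence electron — Mg has the largest IE_4 here.
Approximate IE_4 values (kJ/mol): S 4556, Mg 10543.
So the fourth ionization energies run S < Mg.

Mg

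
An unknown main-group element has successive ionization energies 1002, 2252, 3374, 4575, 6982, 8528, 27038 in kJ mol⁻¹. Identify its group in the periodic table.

Look for the largest jump between consecutive ionization energies: IE7/IE6 ≈ 3.2, far larger than any earlier ratio.
That jump marks the point where a core electron is being removed. So the atom has 6 valence electrons.
A main-group element with 6 valence electrons is in group 16.

Group 16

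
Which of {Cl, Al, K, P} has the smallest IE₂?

Al

Consider each +1 ion: Cl⁺ still has 6 valence electrons; Al⁺ still has 2 valence electrons; K⁺ is the bare [Ar] core; P⁺ still has 4 valence electrons.
Pulling an electron out of a noble-gas core costs far more than removing a remaining valence electron, so K sits at the high end of IE_2.
Valence configurations: Cl⁺ [Ne]3s²3p⁴, Al⁺ [Ne]3s², P⁺ [Ne]3s²3p².
The numbers (kJ/mol): Cl 2298, Al 1817, K 3052, P 1907.
Overall IE_2 order: Al < P < Cl < K.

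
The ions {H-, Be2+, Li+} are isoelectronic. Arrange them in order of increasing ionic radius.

Be2+, Li+, H-

All of these have 2 electrons, so size is governed by nuclear charge alone: the more protons, the stronger the pull on the same electron cloud, and the smaller the ion.
Nuclear charges: Be2+ (Z=4), Li+ (Z=3), H- (Z=1).
Smallest to largest: Be2+ < Li+ < H-.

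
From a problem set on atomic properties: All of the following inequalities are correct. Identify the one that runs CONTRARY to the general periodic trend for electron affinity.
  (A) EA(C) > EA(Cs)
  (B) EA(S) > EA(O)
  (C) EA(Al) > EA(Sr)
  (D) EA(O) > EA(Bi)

(B)

The general trend: electron affinity increases across a period and decreases down a group.
(A) C (period 2, group 14) vs Cs (period 6, group 1): the stated order agrees with the simple trend.
(B) S (period 3, group 16) vs O (period 2, group 16): the stated order contradicts the simple trend.
(C) Al (period 3, group 13) vs Sr (period 5, group 2): the stated order agrees with the simple trend.
(D) O (period 2, group 16) vs Bi (period 6, group 15): the stated order agrees with the simple trend.
The exception is (B): the compact 2p subshell of O repels the added electron more than S's larger 3p does.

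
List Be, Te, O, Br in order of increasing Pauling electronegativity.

Be, Te, Br, O

Smaller atoms with higher effective nuclear charge are more electronegative.
Neither a single period nor a single group — weigh both effects.
Te > Be: the two effects oppose for this pair; the across-period effect wins (2.10 vs 1.57).
Br > Te: both effects reinforce here, so Br is clearly the higher of the two.
O > Br: the two effects oppose for this pair; the down-group effect wins (3.44 vs 2.96).
Tabulated electronegativity (Pauling): Be 1.57, O 3.44, Br 2.96, Te 2.10.
So from lowest to highest: Be < Te < Br < O.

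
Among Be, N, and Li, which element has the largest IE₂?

Consider each +1 ion: Be⁺ still has 1 valence electron; N⁺ still has 4 valence electrons; Li⁺ is the bare [He] core.
Pulling an electron out of a noble-gas core costs far more than removing a remaining valence electron, so Li sits at the high end of IE_2.
Valence configurations: Be⁺ [He]2s¹, N⁺ [He]2s²2p².
Tabulated IE_2 (kJ/mol): Be 1757, N 2856, Li 7298.
Overall IE_2 order: Be < N < Li.

Li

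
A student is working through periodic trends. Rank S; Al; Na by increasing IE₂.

Al < S < Na

After 1 electron has been removed, what remains? S⁺ still has 5 valence electrons; Al⁺ still has 2 valence electrons; Na⁺ is the bare [Ne] core.
Pulling an electron out of a noble-gas core costs far more than removing a remaining valence electron, so Na sits at the high end of IE_2.
Valence configurations: S⁺ [Ne]3s²3p³, Al⁺ [Ne]3s².
The numbers (kJ/mol): S 2252, Al 1817, Na 4562.
Overall IE_2 order: Al < S < Na.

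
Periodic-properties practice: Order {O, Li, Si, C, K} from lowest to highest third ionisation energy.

Si < K < C < O < Li

After 2 electrons have been removed, what remains? O²⁺ still has 4 valence electrons; Li²⁺ is already 1 electron into the core; Si²⁺ still has 2 valence electrons; C²⁺ still has 2 valence electrons; K²⁺ is already 1 electron into the core.
Usually core removal costs more than valence removal, but here the competition is close: a tightly held n=2 valence electron can cost more to remove than an n=3 core electron, so the actual values have to decide it.
Valence configurations: O²⁺ [He]2s²2p², Si²⁺ [Ne]3s², C²⁺ [He]2s².
Approximate IE_3 values (kJ/mol): O 5300, Li 11815, Si 3232, C 4620, K 4420.
Overall IE_3 order: Si < K < C < O < Li.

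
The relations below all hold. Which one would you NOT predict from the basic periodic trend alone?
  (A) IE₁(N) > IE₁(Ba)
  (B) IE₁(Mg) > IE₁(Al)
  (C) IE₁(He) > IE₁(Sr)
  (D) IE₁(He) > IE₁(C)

(B)

The general trend: first ionisation energy increases across a period and decreases down a group.
(A) N (period 2, group 15) vs Ba (period 6, group 2): the stated order agrees with the simple trend.
(B) Mg (period 3, group 2) vs Al (period 3, group 13): the stated order contradicts the simple trend.
(C) He (period 1, group 18) vs Sr (period 5, group 2): the stated order agrees with the simple trend.
(D) He (period 1, group 18) vs C (period 2, group 14): the stated order agrees with the simple trend.
The exception is (B): Al's single 3p electron is easier to remove than one from Mg's filled 3s².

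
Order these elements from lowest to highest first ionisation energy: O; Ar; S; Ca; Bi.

Ca < Bi < S < O < Ar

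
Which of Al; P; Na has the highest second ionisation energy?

Na

Consider each +1 ion: Al⁺ still has 2 valence electrons; P⁺ still has 4 valence electrons; Na⁺ is the bare [Ne] core.
Core electrons are held far more tightly than valence electrons, so Na tops the IE_2 order.
Valence configurations: Al⁺ [Ne]3s², P⁺ [Ne]3s²3p².
Approximate IE_2 values (kJ/mol): Al 1817, P 1907, Na 4562.
So the second ionization energies run Al < P < Na.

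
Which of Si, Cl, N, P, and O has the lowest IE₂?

Consider each +1 ion: Si⁺ still has 3 valence electrons; Cl⁺ still has 6 valence electrons; N⁺ still has 4 valence electrons; P⁺ still has 4 valence electrons; O⁺ still has 5 valence electrons.
All are still removing valence electrons, so compare the +1 ions as you would atoms: IE_2 generally rises across a period (higher Z_eff) and falls down a group (larger shell), subject to the usual subshell exceptions.
Valence configurations: Si⁺ [Ne]3s²3p¹, Cl⁺ [Ne]3s²3p⁴, N⁺ [He]2s²2p², P⁺ [Ne]3s²3p², O⁺ [He]2s²2p³.
The numbers (kJ/mol): Si 1577, Cl 2298, N 2856, P 1907, O 3388.
Hence IE_2: Si < P < Cl < N < O.

Si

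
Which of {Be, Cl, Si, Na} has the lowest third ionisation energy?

Consider each +2 ion: Be²⁺ is the bare [He] core; Cl²⁺ still has 5 valence electrons; Si²⁺ still has 2 valence electrons; Na²⁺ is already 1 electron into the core.
Breaking into a closed-shell core is much more expensive than removing a leftover valence electron — Na and Be have the largest IE_3 here.
Valence configurations: Cl²⁺ [Ne]3s²3p³, Si²⁺ [Ne]3s².
The numbers (kJ/mol): Be 14849, Cl 3822, Si 3232, Na 6910.
Overall IE_3 order: Si < Cl < Na < Be.

Si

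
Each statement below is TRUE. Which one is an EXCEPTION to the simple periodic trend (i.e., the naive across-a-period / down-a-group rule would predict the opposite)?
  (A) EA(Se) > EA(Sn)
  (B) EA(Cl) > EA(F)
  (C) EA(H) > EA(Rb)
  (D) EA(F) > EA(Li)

The general trend: electron affinity increases across a period and decreases down a group.
(A) Se (period 4, group 16) vs Sn (period 5, group 14): the stated order agrees with the simple trend.
(B) Cl (period 3, group 17) vs F (period 2, group 17): the stated order contradicts the simple trend.
(C) H (period 1, group 1) vs Rb (period 5, group 1): the stated order agrees with the simple trend.
(D) F (period 2, group 17) vs Li (period 2, group 1): the stated order agrees with the simple trend.
The exception is (B): F's small 2p subshell makes the incoming electron feel strong e⁻–e⁻ repulsion, so Cl actually releases more energy on gaining an electron.

(B)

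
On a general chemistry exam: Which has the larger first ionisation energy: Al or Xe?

Xe

Al is in period 3, group 13; Xe is in period 5, group 18.
Removing the outermost electron gets harder across a period and easier down a group.
Here both period and group differ, so the two effects have to be weighed against each other.
Xe > Al: period and group pull opposite ways; the across-period shift dominates (1170 vs 578 kJ/mol).
Approximate values (kJ/mol): Al 578, Xe 1170.
So Xe has the larger first ionisation energy (Xe > Al).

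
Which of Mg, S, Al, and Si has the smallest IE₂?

Mg

Consider each +1 ion: Mg⁺ still has 1 valence electron; S⁺ still has 5 valence electrons; Al⁺ still has 2 valence electrons; Si⁺ still has 3 valence electrons.
All are still removing valence electrons, so compare the +1 ions as you would atoms: IE_2 generally rises across a period (higher Z_eff) and falls down a group (larger shell), subject to the usual subshell exceptions.
Valence configurations: Mg⁺ [Ne]3s¹, S⁺ [Ne]3s²3p³, Al⁺ [Ne]3s², Si⁺ [Ne]3s²3p¹.
Si⁺ loses a lone 3p electron whereas Al⁺ must break into a filled 3s² pair, so IE_2(Al) > IE_2(Si) even though Si has the higher nuclear charge.
The numbers (kJ/mol): Mg 1451, S 2252, Al 1817, Si 1577.
Hence IE_2: Mg < Si < Al < S.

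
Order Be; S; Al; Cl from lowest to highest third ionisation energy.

The third ionization energy removes an electron from the +2 ion. For each element: Be²⁺ is the bare [He] core; S²⁺ still has 4 valence electrons; Al²⁺ still has 1 valence electron; Cl²⁺ still has 5 valence electrons.
Pulling an electron out of a noble-gas core costs far more than removing a remaining valence electron, so Be sits at the high end of IE_3.
Valence configurations: S²⁺ [Ne]3s²3p², Al²⁺ [Ne]3s¹, Cl²⁺ [Ne]3s²3p³.
The numbers (kJ/mol): Be 14849, S 3357, Al 2745, Cl 3822.
Hence IE_3: Al < S < Cl < Be.

Al, S, Cl, Be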